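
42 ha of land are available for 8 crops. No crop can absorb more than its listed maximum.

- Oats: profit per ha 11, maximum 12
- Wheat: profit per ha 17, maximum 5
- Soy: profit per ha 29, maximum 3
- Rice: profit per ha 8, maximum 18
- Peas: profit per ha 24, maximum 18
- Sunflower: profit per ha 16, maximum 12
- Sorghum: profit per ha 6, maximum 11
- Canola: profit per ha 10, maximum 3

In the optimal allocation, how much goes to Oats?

4

Order the crops by profit per ha: Soy 29 > Peas 24 > Wheat 17 > Sunflower 16 > Oats 11 > Canola 10 > Rice 8 > Sorghum 6.
Soy: +3 to 3 (cap) ; 39 left.
Peas: +18 to 18 (cap) ; 21 left.
Give Wheat 5 to hit its cap of 5 ; 16 left.
Sunflower: +12 to 12 (cap) ; 4 left.
Oats has room for 12 but only 4 remain, so it gets 4.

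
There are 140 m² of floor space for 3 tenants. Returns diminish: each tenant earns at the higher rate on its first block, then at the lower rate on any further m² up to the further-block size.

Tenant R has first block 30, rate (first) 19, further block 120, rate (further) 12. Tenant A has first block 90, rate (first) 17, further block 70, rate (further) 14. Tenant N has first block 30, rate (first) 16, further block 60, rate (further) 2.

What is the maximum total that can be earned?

2420

Rank every tier by rate: Tenant R/T1 19 > Tenant A/T1 17 > Tenant N/T1 16 > Tenant A/T2 14 > Tenant R/T2 12 > Tenant N/T2 2.
Tenant R T1 at 19: fill all 30 — 110 left.
Tenant A/T1 (17): +90 — 20 left.
Tenant N/T1: +20 of 30 at 16; pool empty.
Total = 19×30 + 17×90 + 16×20 = 2420.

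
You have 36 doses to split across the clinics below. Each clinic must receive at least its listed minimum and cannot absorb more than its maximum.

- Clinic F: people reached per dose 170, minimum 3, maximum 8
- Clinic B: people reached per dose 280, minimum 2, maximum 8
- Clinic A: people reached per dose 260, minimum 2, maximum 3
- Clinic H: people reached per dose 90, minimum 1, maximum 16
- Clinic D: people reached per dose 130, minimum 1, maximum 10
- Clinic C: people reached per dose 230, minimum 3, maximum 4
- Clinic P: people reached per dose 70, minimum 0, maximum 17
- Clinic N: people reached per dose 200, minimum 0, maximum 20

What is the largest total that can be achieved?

Meeting every minimum uses 3+2+2+1+1+3+0+0 = 12 doses, leaving 24.
Order the clinics by people reached per dose: Clinic B 280 > Clinic A 260 > Clinic C 230 > Clinic N 200 > Clinic F 170 > Clinic D 130 > Clinic H 90 > Clinic P 70.
Clinic B takes 6 more to reach its cap of 8 → 18 left.
Give Clinic A 1 more to hit its cap of 3 → 17 left.
Give Clinic C 1 more to hit its cap of 4 → 16 left.
Clinic N has room for 20 more but only 16 remain, so it gets 16.
Total = 170×3 + 280×8 + 260×3 + 90×1 + 130×1 + 230×4 + 200×16 = 7870.

7870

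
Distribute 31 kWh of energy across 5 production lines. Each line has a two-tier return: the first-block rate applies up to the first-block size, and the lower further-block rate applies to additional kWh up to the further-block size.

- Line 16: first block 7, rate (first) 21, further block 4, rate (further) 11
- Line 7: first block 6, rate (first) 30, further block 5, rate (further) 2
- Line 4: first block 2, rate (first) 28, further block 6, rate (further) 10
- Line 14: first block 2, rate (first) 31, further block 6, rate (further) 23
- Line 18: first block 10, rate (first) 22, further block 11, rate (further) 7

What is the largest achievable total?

761

Treat each block as its own option and order by rate: Line 14/T1 31 > Line 7/T1 30 > Line 4/T1 28 > Line 14/T2 23 > Line 18/T1 22 > Line 16/T1 21 > Line 16/T2 11 > Line 4/T2 10 > Line 18/T2 7 > Line 7/T2 2.
Line 14 T1 at 31: fill all 2 → 29 left.
Line 7/T1 (30): +6 → 23 left.
Line 4 T1 at 28: fill all 2 → 21 left.
Line 14/T2 (23): +6 → 15 left.
Fill Line 18 T1 block (10 at 22) → 5 left.
Line 16/T1: +5 of 7 at 21; pool empty.
Total = 31×2 + 30×6 + 28×2 + 23×6 + 22×10 + 21×5 = 761.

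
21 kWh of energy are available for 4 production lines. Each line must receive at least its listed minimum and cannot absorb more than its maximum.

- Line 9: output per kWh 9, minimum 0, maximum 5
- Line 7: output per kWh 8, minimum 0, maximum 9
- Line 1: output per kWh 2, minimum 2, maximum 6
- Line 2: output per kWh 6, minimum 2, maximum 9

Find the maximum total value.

Meeting every minimum uses 0+0+2+2 = 4 kWh, leaving 17.
Order the production lines by output per kWh: Line 9 9 > Line 7 8 > Line 2 6 > Line 1 2.
Line 9 takes 5 more to reach its cap of 5 — 12 left.
Line 7: +9 to 9 (cap) — 3 left.
Line 2: +3 (room for 7) → 5. Pool exhausted.
Total = 9×5 + 8×9 + 2×2 + 6×5 = 151.

151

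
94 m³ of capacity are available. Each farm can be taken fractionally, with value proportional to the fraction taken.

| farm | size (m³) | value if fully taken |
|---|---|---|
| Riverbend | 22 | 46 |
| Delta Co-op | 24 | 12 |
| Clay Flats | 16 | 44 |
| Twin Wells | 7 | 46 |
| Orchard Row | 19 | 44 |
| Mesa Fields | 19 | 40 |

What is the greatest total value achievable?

Best value per unit of size first: Twin Wells 46/7≈6.57, Clay Flats 44/16≈2.75, Orchard Row 44/19≈2.32, Mesa Fields 40/19≈2.11, Riverbend 46/22≈2.09, Delta Co-op 12/24≈0.5.
Take all of Twin Wells (7 m³, value 46) — 87 m³ left.
Clay Flats: take in full, 16 m³ for value 44 — 71 left.
Orchard Row: take in full, 19 m³ for value 44 — 52 left.
All 19 m³ of Mesa Fields fit (value 40) — 33 remain.
Riverbend: take in full, 22 m³ for value 46 — 11 left.
Fill the last 11 m³ with part of Delta Co-op: 11/24 of it earns 5.5.
Total value = 225.5.

225.5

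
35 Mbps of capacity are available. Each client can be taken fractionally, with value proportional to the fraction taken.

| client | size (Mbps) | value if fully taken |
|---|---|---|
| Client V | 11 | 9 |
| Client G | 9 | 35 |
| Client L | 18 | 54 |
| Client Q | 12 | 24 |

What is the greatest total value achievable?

Best value per unit of size first: Client G 35/9≈3.89, Client L 54/18≈3, Client Q 24/12≈2, Client V 9/11≈0.818.
Take all of Client G (9 Mbps, value 35) → 26 Mbps left.
Take all of Client L (18 Mbps, value 54) → 8 Mbps left.
8 Mbps left: a 8/12 share of Client Q gives 24×8/12 = 16.
Total value = 105.

105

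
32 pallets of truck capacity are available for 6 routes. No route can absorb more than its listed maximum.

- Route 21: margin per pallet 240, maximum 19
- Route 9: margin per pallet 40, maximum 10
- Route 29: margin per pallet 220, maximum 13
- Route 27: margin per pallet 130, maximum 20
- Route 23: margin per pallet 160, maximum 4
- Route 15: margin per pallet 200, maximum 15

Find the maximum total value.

Rank by margin per pallet: Route 21 240 > Route 29 220 > Route 15 200 > Route 23 160 > Route 27 130 > Route 9 40.
Give Route 21 19 to hit its cap of 19 — 13 left.
Give Route 29 13 to hit its cap of 13 — 0 left.
Total = 240×19 + 220×13 = 7420.

7420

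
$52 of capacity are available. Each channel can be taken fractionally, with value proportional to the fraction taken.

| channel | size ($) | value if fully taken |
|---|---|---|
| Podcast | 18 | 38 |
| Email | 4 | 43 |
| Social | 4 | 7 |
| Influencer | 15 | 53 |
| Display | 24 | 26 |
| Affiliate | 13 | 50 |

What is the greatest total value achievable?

187.5

Best value per unit of size first: Email 43/4≈10.8, Affiliate 50/13≈3.85, Influencer 53/15≈3.53, Podcast 38/18≈2.11, Social 7/4≈1.75, Display 26/24≈1.08.
Email: take in full, 4 $ for value 43 — 48 left.
Affiliate: take in full, 13 $ for value 50 — 35 left.
Influencer: take in full, 15 $ for value 53 — 20 left.
Podcast: take in full, 18 $ for value 38 — 2 left.
Only 2 $ remain; take 2/4 of Social for value 7×2/4 = 3.5.
Total value = 187.5.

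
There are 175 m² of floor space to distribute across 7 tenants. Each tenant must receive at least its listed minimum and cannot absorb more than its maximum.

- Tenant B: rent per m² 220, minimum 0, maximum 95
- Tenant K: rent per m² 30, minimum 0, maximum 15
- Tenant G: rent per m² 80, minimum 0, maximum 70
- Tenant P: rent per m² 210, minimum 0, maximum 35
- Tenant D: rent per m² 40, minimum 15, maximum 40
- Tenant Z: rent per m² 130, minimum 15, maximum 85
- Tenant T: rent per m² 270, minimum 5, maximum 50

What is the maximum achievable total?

36950

Meeting every minimum uses 0+0+0+0+15+15+5 = 35 m², leaving 140.
Rank by rent per m²: Tenant T 270 > Tenant B 220 > Tenant P 210 > Tenant Z 130 > Tenant G 80 > Tenant D 40 > Tenant K 30.
Tenant T: +45 to 50 (cap) → 95 left.
Tenant B: +95 to 95 (cap) → 0 left.
Total = 220×95 + 40×15 + 130×15 + 270×50 = 36950.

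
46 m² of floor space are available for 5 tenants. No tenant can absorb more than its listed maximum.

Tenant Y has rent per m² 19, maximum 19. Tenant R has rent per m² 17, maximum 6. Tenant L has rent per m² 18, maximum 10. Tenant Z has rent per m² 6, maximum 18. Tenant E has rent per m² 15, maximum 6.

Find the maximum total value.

763

Rank by rent per m²: Tenant Y 19 > Tenant L 18 > Tenant R 17 > Tenant E 15 > Tenant Z 6.
Tenant Y takes 19 to reach its cap of 19 ; 27 left.
Give Tenant L 10 to hit its cap of 10 ; 17 left.
Give Tenant R 6 to hit its cap of 6 ; 11 left.
Tenant E takes 6 to reach its cap of 6 ; 5 left.
Tenant Z: +5 (room for 18) → 5. Pool exhausted.
Total = 19×19 + 17×6 + 18×10 + 6×5 + 15×6 = 763.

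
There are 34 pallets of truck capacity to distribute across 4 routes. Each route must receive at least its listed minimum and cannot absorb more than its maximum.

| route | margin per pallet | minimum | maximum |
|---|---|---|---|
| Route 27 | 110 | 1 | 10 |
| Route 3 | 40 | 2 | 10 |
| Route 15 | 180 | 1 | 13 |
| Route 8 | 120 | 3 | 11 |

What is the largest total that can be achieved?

Meeting every minimum uses 1+2+1+3 = 7 pallets, leaving 27.
Order the routes by margin per pallet: Route 15 180 > Route 8 120 > Route 27 110 > Route 3 40.
Route 15: +12 to 13 (cap) ; 15 left.
Route 8: +8 to 11 (cap) ; 7 left.
Route 27: +7 (room for 9) → 8. Pool exhausted.
Total = 110×8 + 40×2 + 180×13 + 120×11 = 4620.

4620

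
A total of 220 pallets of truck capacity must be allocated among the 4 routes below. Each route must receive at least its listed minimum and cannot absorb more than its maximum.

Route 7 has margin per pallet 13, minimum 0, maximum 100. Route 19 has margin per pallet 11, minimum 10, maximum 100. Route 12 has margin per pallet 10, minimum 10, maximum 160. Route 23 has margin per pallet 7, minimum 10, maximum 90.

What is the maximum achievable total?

2570

Meeting every minimum uses 0+10+10+10 = 30 pallets, leaving 190.
Rank by margin per pallet: Route 7 13 > Route 19 11 > Route 12 10 > Route 23 7.
Give Route 7 100 more to hit its cap of 100 ; 90 left.
Route 19: +90 to 100 (cap) ; 0 left.
Total = 13×100 + 11×100 + 10×10 + 7×10 = 2570.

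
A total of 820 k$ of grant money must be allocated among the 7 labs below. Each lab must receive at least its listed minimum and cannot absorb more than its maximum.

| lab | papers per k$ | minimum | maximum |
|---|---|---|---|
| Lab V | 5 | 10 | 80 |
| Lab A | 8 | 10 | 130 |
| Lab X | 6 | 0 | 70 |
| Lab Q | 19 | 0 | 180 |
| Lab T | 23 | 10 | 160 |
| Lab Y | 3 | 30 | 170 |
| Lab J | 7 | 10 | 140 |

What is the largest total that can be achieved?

10120

Meeting every minimum uses 10+10+0+0+10+30+10 = 70 k$, leaving 750.
Rank by papers per k$: Lab T 23 > Lab Q 19 > Lab A 8 > Lab J 7 > Lab X 6 > Lab V 5 > Lab Y 3.
Lab T: +150 to 160 (cap) — 600 left.
Lab Q: +180 to 180 (cap) — 420 left.
Give Lab A 120 more to hit its cap of 130 — 300 left.
Lab J: +130 to 140 (cap) — 170 left.
Lab X: +70 to 70 (cap) — 100 left.
Lab V: +70 to 80 (cap) — 30 left.
Lab Y: +30 (room for 140) → 60. Pool exhausted.
Total = 5×80 + 8×130 + 6×70 + 19×180 + 23×160 + 3×60 + 7×140 = 10120.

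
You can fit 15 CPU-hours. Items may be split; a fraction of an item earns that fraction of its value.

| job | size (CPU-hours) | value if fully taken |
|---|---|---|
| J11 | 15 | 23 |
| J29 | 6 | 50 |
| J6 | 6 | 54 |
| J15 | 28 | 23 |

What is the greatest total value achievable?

Best value per unit of size first: J6 54/6≈9, J29 50/6≈8.33, J11 23/15≈1.53, J15 23/28≈0.821.
J6: take in full, 6 CPU-hours for value 54 ; 9 left.
All 6 CPU-hours of J29 fit (value 50) ; 3 remain.
Fill the last 3 CPU-hours with part of J11: 3/15 of it earns 4.6.
Total value = 108.6.

108.6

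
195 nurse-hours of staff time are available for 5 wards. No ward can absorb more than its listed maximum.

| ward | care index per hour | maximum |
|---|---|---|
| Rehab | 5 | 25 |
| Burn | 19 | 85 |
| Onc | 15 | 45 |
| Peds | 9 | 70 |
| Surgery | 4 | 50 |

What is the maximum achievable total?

2875

Rank by care index per hour: Burn 19 > Onc 15 > Peds 9 > Rehab 5 > Surgery 4.
Give Burn 85 to hit its cap of 85 → 110 left.
Onc: +45 to 45 (cap) → 65 left.
Only 65 left; Peds takes them to reach 65.
Total = 19×85 + 15×45 + 9×65 = 2875.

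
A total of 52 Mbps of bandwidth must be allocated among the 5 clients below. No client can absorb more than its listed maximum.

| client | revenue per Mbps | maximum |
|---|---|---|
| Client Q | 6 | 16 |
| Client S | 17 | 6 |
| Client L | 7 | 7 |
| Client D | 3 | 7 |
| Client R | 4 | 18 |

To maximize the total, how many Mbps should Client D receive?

Rank by revenue per Mbps: Client S 17 > Client L 7 > Client Q 6 > Client R 4 > Client D 3.
Give Client S 6 to hit its cap of 6 ; 46 left.
Give Client L 7 to hit its cap of 7 ; 39 left.
Give Client Q 16 to hit its cap of 16 ; 23 left.
Client R takes 18 to reach its cap of 18 ; 5 left.
Only 5 left; Client D takes them to reach 5.

5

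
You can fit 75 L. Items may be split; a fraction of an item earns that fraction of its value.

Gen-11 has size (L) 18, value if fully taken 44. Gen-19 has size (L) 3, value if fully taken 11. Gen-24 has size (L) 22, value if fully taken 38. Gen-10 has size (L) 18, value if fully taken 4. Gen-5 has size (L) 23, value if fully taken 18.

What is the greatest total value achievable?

113

Rank by value-to-size ratio: Gen-19 11/3≈3.67, Gen-11 44/18≈2.44, Gen-24 38/22≈1.73, Gen-5 18/23≈0.783, Gen-10 4/18≈0.222.
Gen-19: take in full, 3 L for value 11 — 72 left.
All 18 L of Gen-11 fit (value 44) — 54 remain.
Gen-24: take in full, 22 L for value 38 — 32 left.
Take all of Gen-5 (23 L, value 18) — 9 L left.
Fill the last 9 L with part of Gen-10: 9/18 of it earns 2.
Total value = 113.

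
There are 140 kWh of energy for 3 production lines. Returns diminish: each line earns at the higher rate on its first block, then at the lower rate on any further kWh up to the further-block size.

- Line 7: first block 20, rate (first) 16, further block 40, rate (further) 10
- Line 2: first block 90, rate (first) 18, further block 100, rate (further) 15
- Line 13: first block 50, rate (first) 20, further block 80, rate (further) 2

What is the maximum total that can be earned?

2620

Treat each block as its own option and order by rate: Line 13/T1 20 > Line 2/T1 18 > Line 7/T1 16 > Line 2/T2 15 > Line 7/T2 10 > Line 13/T2 2.
Line 13/T1 (20): +50 — 90 left.
Line 2/T1 (18): +90 — 0 left.
Total = 20×50 + 18×90 = 2620.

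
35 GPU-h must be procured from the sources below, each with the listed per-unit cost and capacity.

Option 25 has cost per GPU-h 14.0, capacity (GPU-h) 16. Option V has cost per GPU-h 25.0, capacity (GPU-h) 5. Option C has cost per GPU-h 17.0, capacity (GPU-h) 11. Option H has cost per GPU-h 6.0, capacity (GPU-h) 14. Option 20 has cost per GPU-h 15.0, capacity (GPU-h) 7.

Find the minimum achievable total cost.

383

Use sources in increasing cost order.
Take 14 from Option H at 6.0 ; need 21 more.
Take 16 from Option 25 at 14.0 ; need 5 more.
Option 20 at 15.0: take 5 of its 7 ; requirement met.
Option C, Option V: unused.
Cost = 14×6.0 + 16×14.0 + 5×15.0 = 383.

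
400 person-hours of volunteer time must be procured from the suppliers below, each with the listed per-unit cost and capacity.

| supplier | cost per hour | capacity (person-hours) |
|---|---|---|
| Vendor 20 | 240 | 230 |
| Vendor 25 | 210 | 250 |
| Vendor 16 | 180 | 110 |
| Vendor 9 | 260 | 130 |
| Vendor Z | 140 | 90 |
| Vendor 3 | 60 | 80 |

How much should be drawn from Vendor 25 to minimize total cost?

Fill from the cheapest supplier first.
Take 80 from Vendor 3 at 60 ; need 320 more.
Take 90 from Vendor Z at 140 ; need 230 more.
Take 110 from Vendor 16 at 180 ; need 120 more.
Vendor 25 (210): take the remaining 120 ; done.
Vendor 20, Vendor 9: unused.

120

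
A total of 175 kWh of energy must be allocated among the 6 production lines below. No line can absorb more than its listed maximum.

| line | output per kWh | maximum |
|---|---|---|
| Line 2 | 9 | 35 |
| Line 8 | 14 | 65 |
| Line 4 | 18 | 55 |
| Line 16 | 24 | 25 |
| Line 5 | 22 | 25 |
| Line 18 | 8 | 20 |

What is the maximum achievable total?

3095

Rank by output per kWh: Line 16 24 > Line 5 22 > Line 4 18 > Line 8 14 > Line 2 9 > Line 18 8.
Give Line 16 25 to hit its cap of 25 → 150 left.
Line 5: +25 to 25 (cap) → 125 left.
Line 4 takes 55 to reach its cap of 55 → 70 left.
Line 8: +65 to 65 (cap) → 5 left.
Only 5 left; Line 2 takes them to reach 5.
Total = 9×5 + 14×65 + 18×55 + 24×25 + 22×25 = 3095.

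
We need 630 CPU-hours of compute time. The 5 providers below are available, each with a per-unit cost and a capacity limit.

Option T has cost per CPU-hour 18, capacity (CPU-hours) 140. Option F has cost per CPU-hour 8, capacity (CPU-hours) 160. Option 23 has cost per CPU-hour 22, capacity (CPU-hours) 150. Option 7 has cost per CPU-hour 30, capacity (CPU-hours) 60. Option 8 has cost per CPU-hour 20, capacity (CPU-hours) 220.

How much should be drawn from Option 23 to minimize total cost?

Cheapest first:
Take 160 from Option F at 8 ; need 470 more.
Option T (18): use full 140 ; 330 CPU-hours to go.
Option 8 (20): use full 220 ; 110 CPU-hours to go.
Option 23 at 22: take 110 of its 150 ; requirement met.
Option 7: unused.

110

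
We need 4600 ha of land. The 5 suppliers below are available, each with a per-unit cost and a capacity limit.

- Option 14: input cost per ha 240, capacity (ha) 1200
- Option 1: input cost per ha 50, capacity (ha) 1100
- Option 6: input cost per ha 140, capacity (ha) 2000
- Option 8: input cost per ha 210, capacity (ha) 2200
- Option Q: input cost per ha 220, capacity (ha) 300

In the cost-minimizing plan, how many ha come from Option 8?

1500

Cheapest first:
Take 1100 from Option 1 at 50 → need 3500 more.
Option 6 at 140: take all 2000 ha → 1500 still needed.
Take 1500 from Option 8 at 210 to finish.
Option Q, Option 14: unused.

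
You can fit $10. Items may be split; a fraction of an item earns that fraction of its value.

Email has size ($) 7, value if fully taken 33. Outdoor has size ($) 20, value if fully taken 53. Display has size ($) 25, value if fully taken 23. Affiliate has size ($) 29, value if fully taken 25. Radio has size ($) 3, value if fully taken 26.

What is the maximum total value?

Best value per unit of size first: Radio 26/3≈8.67, Email 33/7≈4.71, Outdoor 53/20≈2.65, Display 23/25≈0.92, Affiliate 25/29≈0.862.
Radio: take in full, 3 $ for value 26 → 7 left.
All 7 $ of Email fit (value 33) → 0 remain.
Total value = 59.

59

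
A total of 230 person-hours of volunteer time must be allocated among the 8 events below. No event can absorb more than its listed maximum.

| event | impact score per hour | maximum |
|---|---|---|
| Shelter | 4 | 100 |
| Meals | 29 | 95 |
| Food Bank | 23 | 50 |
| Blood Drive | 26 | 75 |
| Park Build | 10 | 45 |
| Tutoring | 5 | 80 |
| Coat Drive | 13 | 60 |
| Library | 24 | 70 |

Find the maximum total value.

6145

Rank by impact score per hour: Meals 29 > Blood Drive 26 > Library 24 > Food Bank 23 > Coat Drive 13 > Park Build 10 > Tutoring 5 > Shelter 4.
Meals takes 95 to reach its cap of 95 ; 135 left.
Blood Drive: +75 to 75 (cap) ; 60 left.
Library has room for 70 but only 60 remain, so it gets 60.
Total = 29×95 + 26×75 + 24×60 = 6145.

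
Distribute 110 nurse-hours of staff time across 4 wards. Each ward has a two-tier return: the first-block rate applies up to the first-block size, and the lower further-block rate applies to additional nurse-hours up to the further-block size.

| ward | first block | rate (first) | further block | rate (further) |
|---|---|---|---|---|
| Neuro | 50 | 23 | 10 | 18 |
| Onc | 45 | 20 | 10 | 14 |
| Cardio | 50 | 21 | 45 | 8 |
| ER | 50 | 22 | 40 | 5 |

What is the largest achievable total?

2460

Order all 8 blocks by rate: Neuro/T1 23 > ER/T1 22 > Cardio/T1 21 > Onc/T1 20 > Neuro/T2 18 > Onc/T2 14 > Cardio/T2 8 > ER/T2 5.
Neuro T1 at 23: fill all 50 → 60 left.
ER T1 at 22: fill all 50 → 10 left.
10 remain; put them into Cardio T1 at 21.
Total = 23×50 + 22×50 + 21×10 = 2460.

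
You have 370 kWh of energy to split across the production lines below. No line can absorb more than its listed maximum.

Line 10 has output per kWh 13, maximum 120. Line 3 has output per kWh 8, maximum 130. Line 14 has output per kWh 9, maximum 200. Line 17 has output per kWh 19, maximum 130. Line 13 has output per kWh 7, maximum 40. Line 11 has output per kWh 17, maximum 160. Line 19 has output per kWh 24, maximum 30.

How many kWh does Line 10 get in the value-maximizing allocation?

Highest output per kWh first: Line 19 24 > Line 17 19 > Line 11 17 > Line 10 13 > Line 14 9 > Line 3 8 > Line 13 7.
Line 19: +30 to 30 (cap) — 340 left.
Give Line 17 130 to hit its cap of 130 — 210 left.
Line 11 takes 160 to reach its cap of 160 — 50 left.
Line 10 has room for 120 but only 50 remain, so it gets 50.

50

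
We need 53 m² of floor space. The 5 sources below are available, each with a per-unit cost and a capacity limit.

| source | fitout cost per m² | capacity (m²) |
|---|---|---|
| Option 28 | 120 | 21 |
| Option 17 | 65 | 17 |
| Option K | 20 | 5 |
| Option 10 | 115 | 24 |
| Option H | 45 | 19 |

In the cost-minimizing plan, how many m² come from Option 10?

12

Cheapest first:
Option K (20): use full 5 → 48 m² to go.
Take 19 from Option H at 45 → need 29 more.
Take 17 from Option 17 at 65 → need 12 more.
Option 10 at 115: take 12 of its 24 → requirement met.
Option 28: unused.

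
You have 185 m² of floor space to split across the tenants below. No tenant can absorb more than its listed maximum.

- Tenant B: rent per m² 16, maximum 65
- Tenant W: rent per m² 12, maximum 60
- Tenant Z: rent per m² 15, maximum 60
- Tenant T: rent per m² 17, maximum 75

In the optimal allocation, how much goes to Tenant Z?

Order the tenants by rent per m²: Tenant T 17 > Tenant B 16 > Tenant Z 15 > Tenant W 12.
Give Tenant T 75 to hit its cap of 75 → 110 left.
Tenant B: +65 to 65 (cap) → 45 left.
Tenant Z: +45 (room for 60) → 45. Pool exhausted.

45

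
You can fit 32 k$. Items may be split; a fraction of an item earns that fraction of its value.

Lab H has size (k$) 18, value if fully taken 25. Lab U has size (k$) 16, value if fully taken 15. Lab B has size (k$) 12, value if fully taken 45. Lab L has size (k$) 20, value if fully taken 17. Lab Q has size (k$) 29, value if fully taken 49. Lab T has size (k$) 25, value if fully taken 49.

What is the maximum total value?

Sort by value density: Lab B 45/12≈3.75, Lab T 49/25≈1.96, Lab Q 49/29≈1.69, Lab H 25/18≈1.39, Lab U 15/16≈0.938, Lab L 17/20≈0.85.
Lab B: take in full, 12 k$ for value 45 ; 20 left.
20 k$ left: a 20/25 share of Lab T gives 49×20/25 = 39.2.
Total value = 84.2.

84.2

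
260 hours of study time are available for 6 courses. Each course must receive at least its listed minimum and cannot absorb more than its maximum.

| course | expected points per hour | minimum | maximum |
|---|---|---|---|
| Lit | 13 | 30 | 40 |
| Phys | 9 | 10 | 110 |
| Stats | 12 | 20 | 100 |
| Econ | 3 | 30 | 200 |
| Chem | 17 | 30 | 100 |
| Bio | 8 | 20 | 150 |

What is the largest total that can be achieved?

Meeting every minimum uses 30+10+20+30+30+20 = 140 hours, leaving 120.
Highest expected points per hour first: Chem 17 > Lit 13 > Stats 12 > Phys 9 > Bio 8 > Econ 3.
Chem takes 70 more to reach its cap of 100 → 50 left.
Give Lit 10 more to hit its cap of 40 → 40 left.
Stats: +40 (room for 80) → 60. Pool exhausted.
Total = 13×40 + 9×10 + 12×60 + 3×30 + 17×100 + 8×20 = 3280.

3280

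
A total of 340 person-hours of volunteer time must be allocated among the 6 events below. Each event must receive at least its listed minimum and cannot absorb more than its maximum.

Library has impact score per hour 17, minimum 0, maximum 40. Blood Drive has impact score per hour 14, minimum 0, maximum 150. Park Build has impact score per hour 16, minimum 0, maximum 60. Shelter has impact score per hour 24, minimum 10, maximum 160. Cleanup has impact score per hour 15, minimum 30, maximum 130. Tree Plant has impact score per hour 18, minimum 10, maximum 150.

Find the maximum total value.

Meeting every minimum uses 0+0+0+10+30+10 = 50 person-hours, leaving 290.
Order the events by impact score per hour: Shelter 24 > Tree Plant 18 > Library 17 > Park Build 16 > Cleanup 15 > Blood Drive 14.
Give Shelter 150 more to hit its cap of 160 ; 140 left.
Tree Plant takes 140 more to reach its cap of 150 ; 0 left.
Total = 24×160 + 15×30 + 18×150 = 6990.

6990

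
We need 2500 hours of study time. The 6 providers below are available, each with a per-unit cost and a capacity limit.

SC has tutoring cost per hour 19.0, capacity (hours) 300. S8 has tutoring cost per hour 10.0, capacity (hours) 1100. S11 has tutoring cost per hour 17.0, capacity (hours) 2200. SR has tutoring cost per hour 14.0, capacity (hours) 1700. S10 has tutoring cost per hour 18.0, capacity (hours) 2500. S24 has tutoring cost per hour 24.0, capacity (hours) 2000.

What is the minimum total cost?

30600

Fill from the cheapest provider first.
S8 (10.0): use full 1100 ; 1400 hours to go.
SR at 14.0: take 1400 of its 1700 ; requirement met.
S11, S10, SC, S24: unused.
Cost = 1100×10.0 + 1400×14.0 = 30600.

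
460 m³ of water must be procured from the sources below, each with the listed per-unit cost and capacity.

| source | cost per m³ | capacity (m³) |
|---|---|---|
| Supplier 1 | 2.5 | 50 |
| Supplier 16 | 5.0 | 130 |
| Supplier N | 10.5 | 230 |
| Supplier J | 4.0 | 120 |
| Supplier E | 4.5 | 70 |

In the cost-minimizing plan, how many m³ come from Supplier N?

90

Fill from the cheapest source first.
Take 50 from Supplier 1 at 2.5 → need 410 more.
Take 120 from Supplier J at 4.0 → need 290 more.
Take 70 from Supplier E at 4.5 → need 220 more.
Take 130 from Supplier 16 at 5.0 → need 90 more.
Supplier N at 10.5: take 90 of its 230 → requirement met.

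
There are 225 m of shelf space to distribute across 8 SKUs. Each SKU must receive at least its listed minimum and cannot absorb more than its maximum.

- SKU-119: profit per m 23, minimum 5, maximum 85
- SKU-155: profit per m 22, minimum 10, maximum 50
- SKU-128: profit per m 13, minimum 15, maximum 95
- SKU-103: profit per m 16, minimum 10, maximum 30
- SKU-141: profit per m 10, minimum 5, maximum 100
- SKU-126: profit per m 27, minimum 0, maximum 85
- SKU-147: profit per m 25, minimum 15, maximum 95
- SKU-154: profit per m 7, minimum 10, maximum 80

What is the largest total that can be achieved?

Meeting every minimum uses 5+10+15+10+5+0+15+10 = 70 m, leaving 155.
Highest profit per m first: SKU-126 27 > SKU-147 25 > SKU-119 23 > SKU-155 22 > SKU-103 16 > SKU-128 13 > SKU-141 10 > SKU-154 7.
SKU-126: +85 to 85 (cap) — 70 left.
Only 70 left; SKU-147 takes them to reach 85.
Total = 23×5 + 22×10 + 13×15 + 16×10 + 10×5 + 27×85 + 25×85 + 7×10 = 5230.

5230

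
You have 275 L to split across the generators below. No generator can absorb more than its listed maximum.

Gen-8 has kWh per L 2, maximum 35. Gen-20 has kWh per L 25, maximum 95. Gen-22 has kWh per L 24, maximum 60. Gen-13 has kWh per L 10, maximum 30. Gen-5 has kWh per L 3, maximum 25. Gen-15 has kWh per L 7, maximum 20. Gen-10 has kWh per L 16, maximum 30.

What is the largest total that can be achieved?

Highest kWh per L first: Gen-20 25 > Gen-22 24 > Gen-10 16 > Gen-13 10 > Gen-15 7 > Gen-5 3 > Gen-8 2.
Give Gen-20 95 to hit its cap of 95 ; 180 left.
Give Gen-22 60 to hit its cap of 60 ; 120 left.
Gen-10: +30 to 30 (cap) ; 90 left.
Gen-13 takes 30 to reach its cap of 30 ; 60 left.
Gen-15 takes 20 to reach its cap of 20 ; 40 left.
Gen-5: +25 to 25 (cap) ; 15 left.
Gen-8: +15 (room for 35) → 15. Pool exhausted.
Total = 2×15 + 25×95 + 24×60 + 10×30 + 3×25 + 7×20 + 16×30 = 4840.

4840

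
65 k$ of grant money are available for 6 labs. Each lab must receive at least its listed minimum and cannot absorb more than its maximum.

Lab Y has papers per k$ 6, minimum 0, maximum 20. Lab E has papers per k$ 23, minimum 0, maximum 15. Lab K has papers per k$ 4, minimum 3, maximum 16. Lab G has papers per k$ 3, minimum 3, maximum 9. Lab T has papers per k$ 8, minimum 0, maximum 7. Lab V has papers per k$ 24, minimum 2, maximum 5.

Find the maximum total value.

710

Meeting every minimum uses 0+0+3+3+0+2 = 8 k$, leaving 57.
Rank by papers per k$: Lab V 24 > Lab E 23 > Lab T 8 > Lab Y 6 > Lab K 4 > Lab G 3.
Give Lab V 3 more to hit its cap of 5 → 54 left.
Lab E takes 15 more to reach its cap of 15 → 39 left.
Lab T takes 7 more to reach its cap of 7 → 32 left.
Give Lab Y 20 more to hit its cap of 20 → 12 left.
Lab K: +12 (room for 13) → 15. Pool exhausted.
Total = 6×20 + 23×15 + 4×15 + 3×3 + 8×7 + 24×5 = 710.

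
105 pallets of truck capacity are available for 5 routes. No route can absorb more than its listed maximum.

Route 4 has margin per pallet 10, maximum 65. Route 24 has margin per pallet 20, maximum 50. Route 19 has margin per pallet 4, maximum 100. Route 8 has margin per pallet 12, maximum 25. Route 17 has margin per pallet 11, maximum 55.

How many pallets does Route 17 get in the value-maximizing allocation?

Highest margin per pallet first: Route 24 20 > Route 8 12 > Route 17 11 > Route 4 10 > Route 19 4.
Give Route 24 50 to hit its cap of 50 — 55 left.
Give Route 8 25 to hit its cap of 25 — 30 left.
Route 17 has room for 55 but only 30 remain, so it gets 30.

30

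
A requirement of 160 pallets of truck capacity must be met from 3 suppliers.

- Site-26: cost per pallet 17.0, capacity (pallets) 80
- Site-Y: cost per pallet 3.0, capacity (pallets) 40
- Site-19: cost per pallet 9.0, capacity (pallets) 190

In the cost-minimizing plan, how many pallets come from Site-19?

120

Fill from the cheapest supplier first.
Site-Y at 3.0: take all 40 pallets → 120 still needed.
Take 120 from Site-19 at 9.0 to finish.
Site-26: unused.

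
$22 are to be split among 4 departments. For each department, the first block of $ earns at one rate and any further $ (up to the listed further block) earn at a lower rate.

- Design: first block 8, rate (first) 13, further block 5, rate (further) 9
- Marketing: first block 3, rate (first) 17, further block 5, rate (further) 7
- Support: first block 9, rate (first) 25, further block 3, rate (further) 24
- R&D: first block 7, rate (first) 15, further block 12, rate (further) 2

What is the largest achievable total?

453

Order all 8 blocks by rate: Support/first 25 > Support/second 24 > Marketing/first 17 > R&D/first 15 > Design/first 13 > Design/second 9 > Marketing/second 7 > R&D/second 2.
Fill Support first block (9 at 25) → 13 left.
Support second at 24: fill all 3 → 10 left.
Marketing first at 17: fill all 3 → 7 left.
Fill R&D first block (7 at 15) → 0 left.
Total = 25×9 + 24×3 + 17×3 + 15×7 = 453.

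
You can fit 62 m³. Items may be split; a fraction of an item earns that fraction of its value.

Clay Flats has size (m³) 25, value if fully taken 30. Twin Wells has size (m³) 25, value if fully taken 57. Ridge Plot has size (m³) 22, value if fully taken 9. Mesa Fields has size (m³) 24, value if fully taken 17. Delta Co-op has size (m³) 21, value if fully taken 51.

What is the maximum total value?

Sort by value density: Delta Co-op 51/21≈2.43, Twin Wells 57/25≈2.28, Clay Flats 30/25≈1.2, Mesa Fields 17/24≈0.708, Ridge Plot 9/22≈0.409.
Take all of Delta Co-op (21 m³, value 51) → 41 m³ left.
Take all of Twin Wells (25 m³, value 57) → 16 m³ left.
Fill the last 16 m³ with part of Clay Flats: 16/25 of it earns 19.2.
Total value = 127.2.

127.2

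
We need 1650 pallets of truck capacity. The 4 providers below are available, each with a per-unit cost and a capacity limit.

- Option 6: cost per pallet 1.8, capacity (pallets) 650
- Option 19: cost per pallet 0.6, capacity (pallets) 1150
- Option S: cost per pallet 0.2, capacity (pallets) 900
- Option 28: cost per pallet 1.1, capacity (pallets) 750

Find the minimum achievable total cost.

Cheapest first:
Option S (0.2): use full 900 ; 750 pallets to go.
Take 750 from Option 19 at 0.6 to finish.
Option 28, Option 6: unused.
Cost = 900×0.2 + 750×0.6 = 630.

630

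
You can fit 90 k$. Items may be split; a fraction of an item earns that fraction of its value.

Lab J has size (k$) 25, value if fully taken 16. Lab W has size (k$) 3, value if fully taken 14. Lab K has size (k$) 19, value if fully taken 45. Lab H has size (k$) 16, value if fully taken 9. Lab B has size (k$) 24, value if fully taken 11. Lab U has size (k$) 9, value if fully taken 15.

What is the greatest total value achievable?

Sort by value density: Lab W 14/3≈4.67, Lab K 45/19≈2.37, Lab U 15/9≈1.67, Lab J 16/25≈0.64, Lab H 9/16≈0.562, Lab B 11/24≈0.458.
Take all of Lab W (3 k$, value 14) — 87 k$ left.
All 19 k$ of Lab K fit (value 45) — 68 remain.
Lab U: take in full, 9 k$ for value 15 — 59 left.
Lab J: take in full, 25 k$ for value 16 — 34 left.
All 16 k$ of Lab H fit (value 9) — 18 remain.
Only 18 k$ remain; take 18/24 of Lab B for value 11×18/24 = 8.25.
Total value = 107.25.

107.25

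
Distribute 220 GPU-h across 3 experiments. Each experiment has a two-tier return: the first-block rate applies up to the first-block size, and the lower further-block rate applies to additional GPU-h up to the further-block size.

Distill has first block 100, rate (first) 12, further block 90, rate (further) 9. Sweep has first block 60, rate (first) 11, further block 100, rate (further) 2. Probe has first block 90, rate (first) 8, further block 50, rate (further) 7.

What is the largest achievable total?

Order all 6 blocks by rate: Distill/T1 12 > Sweep/T1 11 > Distill/T2 9 > Probe/T1 8 > Probe/T2 7 > Sweep/T2 2.
Fill Distill T1 block (100 at 12) → 120 left.
Sweep T1 at 11: fill all 60 → 60 left.
Distill/T2: +60 of 90 at 9; pool empty.
Total = 12×100 + 11×60 + 9×60 = 2400.

2400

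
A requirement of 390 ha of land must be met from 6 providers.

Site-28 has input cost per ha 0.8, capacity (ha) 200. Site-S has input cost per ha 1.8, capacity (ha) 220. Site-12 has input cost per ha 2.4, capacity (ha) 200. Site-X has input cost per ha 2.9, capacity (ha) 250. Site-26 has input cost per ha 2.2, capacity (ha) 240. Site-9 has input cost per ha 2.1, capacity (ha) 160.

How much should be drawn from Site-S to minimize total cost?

190

Fill from the cheapest provider first.
Site-28 at 0.8: take all 200 ha — 190 still needed.
Take 190 from Site-S at 1.8 to finish.
Site-9, Site-26, Site-12, Site-X: unused.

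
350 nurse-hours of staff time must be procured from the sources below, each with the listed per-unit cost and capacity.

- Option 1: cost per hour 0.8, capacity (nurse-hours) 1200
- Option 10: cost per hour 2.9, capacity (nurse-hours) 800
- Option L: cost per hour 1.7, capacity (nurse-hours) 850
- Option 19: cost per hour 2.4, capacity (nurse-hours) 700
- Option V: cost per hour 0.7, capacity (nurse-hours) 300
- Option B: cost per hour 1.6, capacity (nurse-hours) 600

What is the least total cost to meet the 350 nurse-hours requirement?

Cheapest first:
Option V (0.7): use full 300 → 50 nurse-hours to go.
Take 50 from Option 1 at 0.8 to finish.
Option B, Option L, Option 19, Option 10: unused.
Cost = 300×0.7 + 50×0.8 = 250.

250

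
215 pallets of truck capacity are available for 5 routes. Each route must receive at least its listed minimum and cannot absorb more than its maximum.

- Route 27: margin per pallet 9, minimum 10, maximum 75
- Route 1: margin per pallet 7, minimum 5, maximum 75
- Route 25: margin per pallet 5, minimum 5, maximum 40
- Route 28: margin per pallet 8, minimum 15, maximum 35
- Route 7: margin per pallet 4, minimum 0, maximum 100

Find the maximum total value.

1630

Meeting every minimum uses 10+5+5+15+0 = 35 pallets, leaving 180.
Rank by margin per pallet: Route 27 9 > Route 28 8 > Route 1 7 > Route 25 5 > Route 7 4.
Route 27 takes 65 more to reach its cap of 75 — 115 left.
Give Route 28 20 more to hit its cap of 35 — 95 left.
Give Route 1 70 more to hit its cap of 75 — 25 left.
Route 25: +25 (room for 35) → 30. Pool exhausted.
Total = 9×75 + 7×75 + 5×30 + 8×35 = 1630.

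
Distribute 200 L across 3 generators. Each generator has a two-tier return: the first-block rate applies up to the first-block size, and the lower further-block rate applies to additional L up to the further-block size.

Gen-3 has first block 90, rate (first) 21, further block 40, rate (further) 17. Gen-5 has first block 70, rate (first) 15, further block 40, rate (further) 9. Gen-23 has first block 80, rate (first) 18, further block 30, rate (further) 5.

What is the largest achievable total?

Treat each block as its own option and order by rate: Gen-3/first 21 > Gen-23/first 18 > Gen-3/second 17 > Gen-5/first 15 > Gen-5/second 9 > Gen-23/second 5.
Fill Gen-3 first block (90 at 21) → 110 left.
Gen-23 first at 18: fill all 80 → 30 left.
Gen-3/second: +30 of 40 at 17; pool empty.
Total = 21×90 + 18×80 + 17×30 = 3840.

3840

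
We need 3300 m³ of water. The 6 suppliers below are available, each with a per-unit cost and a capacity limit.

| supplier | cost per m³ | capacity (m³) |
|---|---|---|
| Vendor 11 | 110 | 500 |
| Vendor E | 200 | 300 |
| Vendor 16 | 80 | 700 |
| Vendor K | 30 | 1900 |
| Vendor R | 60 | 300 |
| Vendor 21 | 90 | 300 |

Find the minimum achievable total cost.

169000

Fill from the cheapest supplier first.
Vendor K at 30: take all 1900 m³ ; 1400 still needed.
Take 300 from Vendor R at 60 ; need 1100 more.
Vendor 16 (80): use full 700 ; 400 m³ to go.
Vendor 21 (90): use full 300 ; 100 m³ to go.
Vendor 11 at 110: take 100 of its 500 ; requirement met.
Vendor E: unused.
Cost = 1900×30 + 300×60 + 700×80 + 300×90 + 100×110 = 169000.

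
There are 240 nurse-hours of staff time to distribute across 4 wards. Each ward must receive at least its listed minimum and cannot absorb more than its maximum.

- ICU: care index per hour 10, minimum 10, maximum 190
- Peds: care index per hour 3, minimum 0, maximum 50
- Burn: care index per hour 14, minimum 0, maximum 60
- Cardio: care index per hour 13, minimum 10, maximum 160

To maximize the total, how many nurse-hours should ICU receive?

20

Meeting every minimum uses 10+0+0+10 = 20 nurse-hours, leaving 220.
Order the wards by care index per hour: Burn 14 > Cardio 13 > ICU 10 > Peds 3.
Burn: +60 to 60 (cap) → 160 left.
Cardio: +150 to 160 (cap) → 10 left.
Only 10 left; ICU takes them to reach 20.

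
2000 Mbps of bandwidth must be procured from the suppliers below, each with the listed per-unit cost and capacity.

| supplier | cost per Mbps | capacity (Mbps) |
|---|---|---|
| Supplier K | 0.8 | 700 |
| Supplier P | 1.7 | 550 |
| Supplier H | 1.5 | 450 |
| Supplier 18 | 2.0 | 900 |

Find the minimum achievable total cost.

Cheapest first:
Take 700 from Supplier K at 0.8 → need 1300 more.
Take 450 from Supplier H at 1.5 → need 850 more.
Supplier P at 1.7: take all 550 Mbps → 300 still needed.
Supplier 18 at 2.0: take 300 of its 900 → requirement met.
Cost = 700×0.8 + 450×1.5 + 550×1.7 + 300×2.0 = 2770.

2770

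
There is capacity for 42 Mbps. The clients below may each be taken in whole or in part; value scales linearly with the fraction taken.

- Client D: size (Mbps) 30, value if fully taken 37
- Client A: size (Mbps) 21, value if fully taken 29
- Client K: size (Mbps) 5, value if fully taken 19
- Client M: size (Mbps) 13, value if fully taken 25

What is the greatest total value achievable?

76.7

Best value per unit of size first: Client K 19/5≈3.8, Client M 25/13≈1.92, Client A 29/21≈1.38, Client D 37/30≈1.23.
Take all of Client K (5 Mbps, value 19) ; 37 Mbps left.
Client M: take in full, 13 Mbps for value 25 ; 24 left.
All 21 Mbps of Client A fit (value 29) ; 3 remain.
Fill the last 3 Mbps with part of Client D: 3/30 of it earns 3.7.
Total value = 76.7.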